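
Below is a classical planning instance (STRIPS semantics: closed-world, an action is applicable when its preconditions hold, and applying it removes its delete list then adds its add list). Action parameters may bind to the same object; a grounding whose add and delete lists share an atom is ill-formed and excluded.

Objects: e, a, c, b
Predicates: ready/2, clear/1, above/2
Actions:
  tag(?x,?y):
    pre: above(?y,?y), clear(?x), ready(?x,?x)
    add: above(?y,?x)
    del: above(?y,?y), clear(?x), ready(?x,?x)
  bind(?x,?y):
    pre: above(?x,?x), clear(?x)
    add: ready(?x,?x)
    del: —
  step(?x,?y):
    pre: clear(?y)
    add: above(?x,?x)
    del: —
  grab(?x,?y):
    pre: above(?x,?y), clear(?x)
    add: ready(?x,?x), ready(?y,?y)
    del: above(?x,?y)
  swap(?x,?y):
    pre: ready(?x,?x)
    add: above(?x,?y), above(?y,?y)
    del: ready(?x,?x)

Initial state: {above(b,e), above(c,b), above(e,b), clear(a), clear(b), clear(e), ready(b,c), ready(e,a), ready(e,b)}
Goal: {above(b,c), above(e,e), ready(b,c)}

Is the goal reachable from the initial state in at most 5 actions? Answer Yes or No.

1. step(e,e)  →  {above(b,e), above(c,b), above(e,b), above(e,e), clear(a), clear(b), clear(e), ready(b,c), ready(e,a), ready(e,b)}
2. grab(e,b)  →  {above(b,e), above(c,b), above(e,e), clear(a), clear(b), clear(e), ready(b,b), ready(b,c), ready(e,a), ready(e,b), ready(e,e)}
3. swap(b,c)  →  {above(b,c), above(b,e), above(c,b), above(c,c), above(e,e), clear(a), clear(b), clear(e), ready(b,c), ready(e,a), ready(e,b), ready(e,e)}
optimal plan length = 3; 3 ≤ 5

Yes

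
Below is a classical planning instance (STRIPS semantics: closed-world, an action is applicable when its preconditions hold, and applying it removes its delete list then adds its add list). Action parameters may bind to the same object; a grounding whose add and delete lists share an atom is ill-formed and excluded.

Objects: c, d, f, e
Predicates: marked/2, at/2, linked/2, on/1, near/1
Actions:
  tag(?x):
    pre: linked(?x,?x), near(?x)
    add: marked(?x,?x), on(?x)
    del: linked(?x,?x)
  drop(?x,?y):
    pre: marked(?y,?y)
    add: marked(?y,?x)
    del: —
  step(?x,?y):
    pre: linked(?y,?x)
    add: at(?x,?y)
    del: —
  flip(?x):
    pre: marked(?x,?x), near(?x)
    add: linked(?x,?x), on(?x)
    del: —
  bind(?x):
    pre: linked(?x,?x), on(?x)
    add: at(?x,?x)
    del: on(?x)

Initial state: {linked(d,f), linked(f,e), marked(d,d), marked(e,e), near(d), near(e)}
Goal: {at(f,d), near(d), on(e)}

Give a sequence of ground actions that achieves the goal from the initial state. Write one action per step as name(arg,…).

1. step(f,d)  →  {at(f,d), linked(d,f), linked(f,e), marked(d,d), marked(e,e), near(d), near(e)}
2. flip(e)  →  {at(f,d), linked(d,f), linked(e,e), linked(f,e), marked(d,d), marked(e,e), near(d), near(e), on(e)}

step(f,d); flip(e)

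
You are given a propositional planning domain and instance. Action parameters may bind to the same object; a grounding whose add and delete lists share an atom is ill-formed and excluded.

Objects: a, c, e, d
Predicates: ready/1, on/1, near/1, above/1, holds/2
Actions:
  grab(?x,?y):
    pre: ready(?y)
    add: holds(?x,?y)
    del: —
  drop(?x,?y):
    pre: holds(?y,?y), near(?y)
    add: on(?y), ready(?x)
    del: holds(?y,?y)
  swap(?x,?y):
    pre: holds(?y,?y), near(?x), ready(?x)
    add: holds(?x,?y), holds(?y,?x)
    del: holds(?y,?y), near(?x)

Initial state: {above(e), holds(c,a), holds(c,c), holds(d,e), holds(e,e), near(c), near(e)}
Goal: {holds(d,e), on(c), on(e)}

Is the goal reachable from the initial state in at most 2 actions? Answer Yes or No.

1. drop(a,c)  →  {above(e), holds(c,a), holds(d,e), holds(e,e), near(c), near(e), on(c), ready(a)}
2. drop(a,e)  →  {above(e), holds(c,a), holds(d,e), near(c), near(e), on(c), on(e), ready(a)}
optimal plan length = 2; 2 ≤ 2

Yes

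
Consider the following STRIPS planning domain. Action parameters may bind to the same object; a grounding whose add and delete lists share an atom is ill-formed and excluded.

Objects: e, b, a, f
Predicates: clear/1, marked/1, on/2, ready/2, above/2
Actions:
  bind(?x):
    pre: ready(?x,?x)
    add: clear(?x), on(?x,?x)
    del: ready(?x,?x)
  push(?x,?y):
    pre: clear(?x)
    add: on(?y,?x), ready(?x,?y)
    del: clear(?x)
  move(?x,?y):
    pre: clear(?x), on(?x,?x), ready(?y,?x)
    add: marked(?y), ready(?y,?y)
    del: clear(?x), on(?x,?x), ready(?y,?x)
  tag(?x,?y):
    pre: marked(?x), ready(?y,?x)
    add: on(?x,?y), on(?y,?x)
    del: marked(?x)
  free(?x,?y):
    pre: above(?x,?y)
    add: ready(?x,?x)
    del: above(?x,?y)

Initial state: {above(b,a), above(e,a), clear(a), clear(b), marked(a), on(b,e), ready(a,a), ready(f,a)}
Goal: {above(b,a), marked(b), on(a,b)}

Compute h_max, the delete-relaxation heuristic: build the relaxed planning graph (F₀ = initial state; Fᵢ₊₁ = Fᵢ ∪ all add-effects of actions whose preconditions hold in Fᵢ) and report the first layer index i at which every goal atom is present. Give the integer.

F0 = init (8 atoms)
F1 = F0 ∪ {on(a,a), on(a,b), on(a,f), on(b,a), on(b,b), on(e,a), on(e,b), on(f,a), on(f,b), ready(a,b), ready(a,e), ready(a,f), ready(b,a), ready(b,b), ready(b,e), ready(b,f), ready(e,e)}  (25 atoms)
F2 = F1 ∪ {clear(e), marked(b), marked(f), on(e,e), ready(f,f)}  (30 atoms)
goal ⊆ F2  ⇒  h_max = 2

2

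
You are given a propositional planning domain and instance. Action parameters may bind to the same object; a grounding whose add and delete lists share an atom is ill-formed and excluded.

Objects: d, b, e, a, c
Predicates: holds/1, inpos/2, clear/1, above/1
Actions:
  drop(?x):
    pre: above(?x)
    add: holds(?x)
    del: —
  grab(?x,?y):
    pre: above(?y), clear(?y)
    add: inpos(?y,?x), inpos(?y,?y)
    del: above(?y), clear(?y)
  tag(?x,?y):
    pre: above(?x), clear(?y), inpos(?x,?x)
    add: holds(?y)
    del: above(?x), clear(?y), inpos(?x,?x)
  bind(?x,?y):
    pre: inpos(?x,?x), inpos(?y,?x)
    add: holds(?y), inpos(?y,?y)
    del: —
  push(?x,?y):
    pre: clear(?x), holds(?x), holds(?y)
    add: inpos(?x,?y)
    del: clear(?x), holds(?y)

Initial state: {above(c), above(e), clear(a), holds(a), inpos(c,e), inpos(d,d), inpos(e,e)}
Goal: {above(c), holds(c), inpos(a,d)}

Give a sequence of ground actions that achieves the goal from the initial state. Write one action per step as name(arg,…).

drop(c); bind(d,d); push(a,d)

1. drop(c)  →  {above(c), above(e), clear(a), holds(a), holds(c), inpos(c,e), inpos(d,d), inpos(e,e)}
2. bind(d,d)  →  {above(c), above(e), clear(a), holds(a), holds(c), holds(d), inpos(c,e), inpos(d,d), inpos(e,e)}
3. push(a,d)  →  {above(c), above(e), holds(a), holds(c), inpos(a,d), inpos(c,e), inpos(d,d), inpos(e,e)}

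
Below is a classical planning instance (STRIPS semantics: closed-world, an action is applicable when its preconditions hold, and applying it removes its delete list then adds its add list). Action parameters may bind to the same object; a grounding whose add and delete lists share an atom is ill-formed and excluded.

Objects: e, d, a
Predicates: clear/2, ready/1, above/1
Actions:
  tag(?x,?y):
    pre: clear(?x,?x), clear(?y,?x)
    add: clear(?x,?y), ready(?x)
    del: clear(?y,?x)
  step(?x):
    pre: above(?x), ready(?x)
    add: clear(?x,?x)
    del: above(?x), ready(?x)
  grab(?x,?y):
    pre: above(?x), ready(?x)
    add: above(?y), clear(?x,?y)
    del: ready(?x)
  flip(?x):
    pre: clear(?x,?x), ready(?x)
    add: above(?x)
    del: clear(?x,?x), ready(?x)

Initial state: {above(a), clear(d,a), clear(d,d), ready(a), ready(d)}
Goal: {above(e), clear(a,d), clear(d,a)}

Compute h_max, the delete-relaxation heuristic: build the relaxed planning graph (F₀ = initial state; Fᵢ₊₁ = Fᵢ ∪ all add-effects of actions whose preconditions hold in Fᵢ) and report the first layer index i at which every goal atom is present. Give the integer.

F0 = init (5 atoms)
F1 = F0 ∪ {above(d), above(e), clear(a,a), clear(a,d), clear(a,e)}  (10 atoms)
goal ⊆ F1  ⇒  h_max = 1

1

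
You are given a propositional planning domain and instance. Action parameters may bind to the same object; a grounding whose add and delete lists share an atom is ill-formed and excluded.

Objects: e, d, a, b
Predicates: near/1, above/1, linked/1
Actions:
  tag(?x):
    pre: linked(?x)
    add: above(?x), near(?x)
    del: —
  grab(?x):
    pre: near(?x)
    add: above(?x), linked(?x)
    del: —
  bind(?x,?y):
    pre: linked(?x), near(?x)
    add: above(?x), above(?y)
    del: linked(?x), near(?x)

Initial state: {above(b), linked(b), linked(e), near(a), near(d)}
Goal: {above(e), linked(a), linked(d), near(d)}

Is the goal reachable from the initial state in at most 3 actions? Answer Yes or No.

1. tag(e)  →  {above(b), above(e), linked(b), linked(e), near(a), near(d), near(e)}
2. grab(d)  →  {above(b), above(d), above(e), linked(b), linked(d), linked(e), near(a), near(d), near(e)}
3. grab(a)  →  {above(a), above(b), above(d), above(e), linked(a), linked(b), linked(d), linked(e), near(a), near(d), near(e)}
optimal plan length = 3; 3 ≤ 3

Yes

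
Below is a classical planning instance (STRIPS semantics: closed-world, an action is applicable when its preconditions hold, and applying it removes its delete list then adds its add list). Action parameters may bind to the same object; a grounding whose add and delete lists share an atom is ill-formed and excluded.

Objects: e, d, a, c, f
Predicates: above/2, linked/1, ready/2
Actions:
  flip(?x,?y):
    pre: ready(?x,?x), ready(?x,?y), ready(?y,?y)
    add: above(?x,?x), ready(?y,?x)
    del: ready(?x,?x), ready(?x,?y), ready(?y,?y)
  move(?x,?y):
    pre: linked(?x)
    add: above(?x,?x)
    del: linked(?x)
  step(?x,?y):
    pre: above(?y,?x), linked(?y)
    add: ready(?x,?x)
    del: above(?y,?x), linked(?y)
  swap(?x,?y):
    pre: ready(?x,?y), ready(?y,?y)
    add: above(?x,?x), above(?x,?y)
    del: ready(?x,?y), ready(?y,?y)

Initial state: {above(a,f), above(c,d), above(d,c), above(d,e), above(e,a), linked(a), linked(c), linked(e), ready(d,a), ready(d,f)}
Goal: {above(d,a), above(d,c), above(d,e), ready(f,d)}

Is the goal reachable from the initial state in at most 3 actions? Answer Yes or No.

No

1. step(d,c)  →  {above(a,f), above(d,c), above(d,e), above(e,a), linked(a), linked(e), ready(d,a), ready(d,d), ready(d,f)}
2. step(a,e)  →  {above(a,f), above(d,c), above(d,e), linked(a), ready(a,a), ready(d,a), ready(d,d), ready(d,f)}
3. step(f,a)  →  {above(d,c), above(d,e), ready(a,a), ready(d,a), ready(d,d), ready(d,f), ready(f,f)}
4. flip(d,f)  →  {above(d,c), above(d,d), above(d,e), ready(a,a), ready(d,a), ready(f,d)}
5. swap(d,a)  →  {above(d,a), above(d,c), above(d,d), above(d,e), ready(f,d)}
optimal plan length = 5; 5 > 3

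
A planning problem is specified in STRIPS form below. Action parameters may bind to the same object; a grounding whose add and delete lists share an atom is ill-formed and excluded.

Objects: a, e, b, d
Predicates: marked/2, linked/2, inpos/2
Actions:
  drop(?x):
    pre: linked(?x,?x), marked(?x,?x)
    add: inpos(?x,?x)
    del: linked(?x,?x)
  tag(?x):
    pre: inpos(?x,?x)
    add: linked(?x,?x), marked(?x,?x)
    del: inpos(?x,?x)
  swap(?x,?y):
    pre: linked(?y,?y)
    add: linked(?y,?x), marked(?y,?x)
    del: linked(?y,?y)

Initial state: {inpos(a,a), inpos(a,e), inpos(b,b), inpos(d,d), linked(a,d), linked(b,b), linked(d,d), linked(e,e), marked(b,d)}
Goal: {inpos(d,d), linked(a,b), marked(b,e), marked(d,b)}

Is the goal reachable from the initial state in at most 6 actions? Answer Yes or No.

1. tag(a)  →  {inpos(a,e), inpos(b,b), inpos(d,d), linked(a,a), linked(a,d), linked(b,b), linked(d,d), linked(e,e), marked(a,a), marked(b,d)}
2. swap(e,b)  →  {inpos(a,e), inpos(b,b), inpos(d,d), linked(a,a), linked(a,d), linked(b,e), linked(d,d), linked(e,e), marked(a,a), marked(b,d), marked(b,e)}
3. swap(b,a)  →  {inpos(a,e), inpos(b,b), inpos(d,d), linked(a,b), linked(a,d), linked(b,e), linked(d,d), linked(e,e), marked(a,a), marked(a,b), marked(b,d), marked(b,e)}
4. swap(b,d)  →  {inpos(a,e), inpos(b,b), inpos(d,d), linked(a,b), linked(a,d), linked(b,e), linked(d,b), linked(e,e), marked(a,a), marked(a,b), marked(b,d), marked(b,e), marked(d,b)}
optimal plan length = 4; 4 ≤ 6

Yes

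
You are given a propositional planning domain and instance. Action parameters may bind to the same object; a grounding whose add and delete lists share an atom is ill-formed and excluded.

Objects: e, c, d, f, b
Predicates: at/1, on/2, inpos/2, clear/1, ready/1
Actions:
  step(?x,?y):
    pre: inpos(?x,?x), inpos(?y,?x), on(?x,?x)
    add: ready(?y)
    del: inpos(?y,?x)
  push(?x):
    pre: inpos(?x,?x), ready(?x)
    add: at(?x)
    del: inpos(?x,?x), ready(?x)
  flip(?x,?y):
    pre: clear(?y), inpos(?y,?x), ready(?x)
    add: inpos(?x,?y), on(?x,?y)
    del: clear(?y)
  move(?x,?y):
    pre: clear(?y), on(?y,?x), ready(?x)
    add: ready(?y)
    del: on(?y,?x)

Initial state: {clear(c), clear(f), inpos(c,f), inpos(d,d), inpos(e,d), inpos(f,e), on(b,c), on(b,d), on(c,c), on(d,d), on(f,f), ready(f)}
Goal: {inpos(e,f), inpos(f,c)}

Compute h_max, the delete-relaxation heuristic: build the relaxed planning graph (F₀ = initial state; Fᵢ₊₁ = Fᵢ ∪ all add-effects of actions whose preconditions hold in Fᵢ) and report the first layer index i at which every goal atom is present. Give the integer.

F0 = init (12 atoms)
F1 = F0 ∪ {inpos(f,c), on(f,c), ready(d), ready(e)}  (16 atoms)
F2 = F1 ∪ {at(d), inpos(e,f), on(e,f)}  (19 atoms)
goal ⊆ F2  ⇒  h_max = 2

2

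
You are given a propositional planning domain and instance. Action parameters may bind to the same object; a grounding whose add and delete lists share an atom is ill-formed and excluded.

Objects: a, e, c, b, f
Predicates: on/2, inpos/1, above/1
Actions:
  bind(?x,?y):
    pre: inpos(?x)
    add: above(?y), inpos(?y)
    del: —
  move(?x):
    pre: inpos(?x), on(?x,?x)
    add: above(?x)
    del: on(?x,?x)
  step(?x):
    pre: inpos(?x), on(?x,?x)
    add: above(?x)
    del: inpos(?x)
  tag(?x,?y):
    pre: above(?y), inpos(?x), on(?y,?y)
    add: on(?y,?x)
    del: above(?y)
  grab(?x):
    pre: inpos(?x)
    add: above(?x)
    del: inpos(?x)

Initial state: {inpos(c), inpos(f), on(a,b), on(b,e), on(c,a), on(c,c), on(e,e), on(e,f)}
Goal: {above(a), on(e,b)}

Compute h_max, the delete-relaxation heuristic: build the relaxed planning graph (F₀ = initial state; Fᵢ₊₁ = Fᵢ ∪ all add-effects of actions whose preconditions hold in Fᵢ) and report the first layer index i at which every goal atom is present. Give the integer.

F0 = init (8 atoms)
F1 = F0 ∪ {above(a), above(b), above(c), above(e), above(f), inpos(a), inpos(b), inpos(e)}  (16 atoms)
F2 = F1 ∪ {on(c,b), on(c,e), on(c,f), on(e,a), on(e,b), on(e,c)}  (22 atoms)
goal ⊆ F2  ⇒  h_max = 2

2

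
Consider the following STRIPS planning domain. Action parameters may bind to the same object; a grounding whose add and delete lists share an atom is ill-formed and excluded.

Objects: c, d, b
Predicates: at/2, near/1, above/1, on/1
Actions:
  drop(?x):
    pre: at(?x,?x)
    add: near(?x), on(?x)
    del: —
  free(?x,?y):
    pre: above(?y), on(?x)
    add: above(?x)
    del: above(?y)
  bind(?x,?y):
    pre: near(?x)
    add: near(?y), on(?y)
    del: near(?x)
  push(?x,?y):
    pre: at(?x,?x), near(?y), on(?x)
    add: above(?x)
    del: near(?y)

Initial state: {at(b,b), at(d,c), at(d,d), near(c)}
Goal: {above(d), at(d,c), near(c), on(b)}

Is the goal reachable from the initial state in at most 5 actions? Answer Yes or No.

1. drop(d)  →  {at(b,b), at(d,c), at(d,d), near(c), near(d), on(d)}
2. drop(b)  →  {at(b,b), at(d,c), at(d,d), near(b), near(c), near(d), on(b), on(d)}
3. push(d,d)  →  {above(d), at(b,b), at(d,c), at(d,d), near(b), near(c), on(b), on(d)}
optimal plan length = 3; 3 ≤ 5

Yes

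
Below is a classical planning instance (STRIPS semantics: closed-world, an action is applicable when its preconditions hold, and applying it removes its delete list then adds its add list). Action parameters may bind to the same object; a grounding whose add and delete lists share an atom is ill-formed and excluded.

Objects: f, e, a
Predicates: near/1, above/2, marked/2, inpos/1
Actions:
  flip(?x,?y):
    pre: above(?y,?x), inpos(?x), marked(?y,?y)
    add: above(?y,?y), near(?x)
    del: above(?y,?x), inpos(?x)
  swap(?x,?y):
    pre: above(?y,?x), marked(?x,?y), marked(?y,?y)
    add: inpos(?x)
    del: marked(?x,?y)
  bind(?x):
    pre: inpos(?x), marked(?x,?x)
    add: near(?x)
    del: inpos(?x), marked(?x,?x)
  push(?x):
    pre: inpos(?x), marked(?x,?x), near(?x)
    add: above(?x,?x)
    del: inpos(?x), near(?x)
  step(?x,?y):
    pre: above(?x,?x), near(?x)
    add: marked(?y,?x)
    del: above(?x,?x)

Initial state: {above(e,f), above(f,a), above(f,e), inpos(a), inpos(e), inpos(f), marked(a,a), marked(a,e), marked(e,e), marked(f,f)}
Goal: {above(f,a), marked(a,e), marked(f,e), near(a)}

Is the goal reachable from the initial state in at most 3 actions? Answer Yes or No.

1. flip(f,e)  →  {above(e,e), above(f,a), above(f,e), inpos(a), inpos(e), marked(a,a), marked(a,e), marked(e,e), marked(f,f), near(f)}
2. flip(e,f)  →  {above(e,e), above(f,a), above(f,f), inpos(a), marked(a,a), marked(a,e), marked(e,e), marked(f,f), near(e), near(f)}
3. bind(a)  →  {above(e,e), above(f,a), above(f,f), marked(a,e), marked(e,e), marked(f,f), near(a), near(e), near(f)}
4. step(e,f)  →  {above(f,a), above(f,f), marked(a,e), marked(e,e), marked(f,e), marked(f,f), near(a), near(e), near(f)}
optimal plan length = 4; 4 > 3

No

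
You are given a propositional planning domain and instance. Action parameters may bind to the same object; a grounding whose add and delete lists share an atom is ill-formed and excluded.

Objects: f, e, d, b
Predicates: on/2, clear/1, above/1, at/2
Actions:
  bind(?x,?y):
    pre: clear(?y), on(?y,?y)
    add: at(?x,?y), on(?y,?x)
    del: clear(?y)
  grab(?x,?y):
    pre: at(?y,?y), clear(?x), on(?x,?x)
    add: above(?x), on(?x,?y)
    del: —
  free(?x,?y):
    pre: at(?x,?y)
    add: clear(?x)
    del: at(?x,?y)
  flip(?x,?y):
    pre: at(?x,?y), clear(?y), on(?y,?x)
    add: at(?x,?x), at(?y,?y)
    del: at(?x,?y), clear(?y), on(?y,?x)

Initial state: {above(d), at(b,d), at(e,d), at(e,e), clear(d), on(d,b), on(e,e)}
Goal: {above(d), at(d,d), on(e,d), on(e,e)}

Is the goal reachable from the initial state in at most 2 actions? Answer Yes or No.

No

1. free(e,e)  →  {above(d), at(b,d), at(e,d), clear(d), clear(e), on(d,b), on(e,e)}
2. bind(d,e)  →  {above(d), at(b,d), at(d,e), at(e,d), clear(d), on(d,b), on(e,d), on(e,e)}
3. flip(b,d)  →  {above(d), at(b,b), at(d,d), at(d,e), at(e,d), on(e,d), on(e,e)}
optimal plan length = 3; 3 > 2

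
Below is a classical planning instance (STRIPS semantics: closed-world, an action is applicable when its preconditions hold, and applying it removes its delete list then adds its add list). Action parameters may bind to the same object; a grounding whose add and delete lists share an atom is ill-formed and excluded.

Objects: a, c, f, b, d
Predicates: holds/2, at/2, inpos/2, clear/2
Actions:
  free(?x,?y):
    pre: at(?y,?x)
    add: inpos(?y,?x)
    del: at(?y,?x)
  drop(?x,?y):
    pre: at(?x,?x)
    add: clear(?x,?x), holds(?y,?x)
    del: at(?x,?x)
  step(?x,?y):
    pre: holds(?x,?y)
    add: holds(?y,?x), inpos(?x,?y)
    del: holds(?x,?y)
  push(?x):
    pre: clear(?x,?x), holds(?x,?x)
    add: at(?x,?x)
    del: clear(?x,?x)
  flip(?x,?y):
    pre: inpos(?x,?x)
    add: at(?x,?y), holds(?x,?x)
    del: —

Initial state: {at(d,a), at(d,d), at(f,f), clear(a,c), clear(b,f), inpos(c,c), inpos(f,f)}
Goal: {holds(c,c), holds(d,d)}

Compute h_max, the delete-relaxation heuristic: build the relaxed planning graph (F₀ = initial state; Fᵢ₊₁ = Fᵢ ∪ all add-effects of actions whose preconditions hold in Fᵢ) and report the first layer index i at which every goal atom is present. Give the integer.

1

F0 = init (7 atoms)
F1 = F0 ∪ {at(c,a), at(c,b), at(c,c), at(c,d), at(c,f), at(f,a), at(f,b), at(f,c), at(f,d), clear(d,d), clear(f,f), holds(a,d), holds(a,f), holds(b,d), holds(b,f), holds(c,c), holds(c,d), holds(c,f), holds(d,d), holds(d,f), holds(f,d), holds(f,f), inpos(d,a), inpos(d,d)}  (31 atoms)
goal ⊆ F1  ⇒  h_max = 1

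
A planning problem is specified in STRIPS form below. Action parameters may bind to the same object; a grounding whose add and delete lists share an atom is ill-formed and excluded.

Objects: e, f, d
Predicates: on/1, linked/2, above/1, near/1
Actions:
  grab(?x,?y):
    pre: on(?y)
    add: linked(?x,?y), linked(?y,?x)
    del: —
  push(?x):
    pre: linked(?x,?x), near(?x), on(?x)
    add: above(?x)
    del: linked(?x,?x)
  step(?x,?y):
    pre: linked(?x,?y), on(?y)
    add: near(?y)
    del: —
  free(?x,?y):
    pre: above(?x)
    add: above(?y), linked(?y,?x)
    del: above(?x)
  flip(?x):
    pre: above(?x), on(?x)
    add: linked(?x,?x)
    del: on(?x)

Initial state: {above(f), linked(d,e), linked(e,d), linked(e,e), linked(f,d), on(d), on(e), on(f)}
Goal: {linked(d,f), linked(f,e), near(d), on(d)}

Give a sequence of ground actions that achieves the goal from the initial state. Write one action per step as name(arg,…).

1. grab(e,f)  →  {above(f), linked(d,e), linked(e,d), linked(e,e), linked(e,f), linked(f,d), linked(f,e), on(d), on(e), on(f)}
2. grab(f,d)  →  {above(f), linked(d,e), linked(d,f), linked(e,d), linked(e,e), linked(e,f), linked(f,d), linked(f,e), on(d), on(e), on(f)}
3. step(e,d)  →  {above(f), linked(d,e), linked(d,f), linked(e,d), linked(e,e), linked(e,f), linked(f,d), linked(f,e), near(d), on(d), on(e), on(f)}

grab(e,f); grab(f,d); step(e,d)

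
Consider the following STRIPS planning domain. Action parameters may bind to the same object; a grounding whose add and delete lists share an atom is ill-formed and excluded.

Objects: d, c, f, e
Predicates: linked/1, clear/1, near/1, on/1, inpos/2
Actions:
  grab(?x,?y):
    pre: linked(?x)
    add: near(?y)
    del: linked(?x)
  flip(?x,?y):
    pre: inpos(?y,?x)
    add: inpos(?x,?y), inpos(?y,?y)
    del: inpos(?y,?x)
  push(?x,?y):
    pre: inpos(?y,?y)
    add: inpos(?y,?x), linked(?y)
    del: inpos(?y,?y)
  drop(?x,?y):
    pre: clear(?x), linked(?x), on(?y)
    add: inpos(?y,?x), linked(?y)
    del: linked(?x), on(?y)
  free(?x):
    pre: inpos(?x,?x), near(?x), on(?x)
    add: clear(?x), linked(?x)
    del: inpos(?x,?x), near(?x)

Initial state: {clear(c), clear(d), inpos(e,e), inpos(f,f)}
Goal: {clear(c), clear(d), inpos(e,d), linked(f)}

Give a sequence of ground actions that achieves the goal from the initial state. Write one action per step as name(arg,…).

1. push(d,f)  →  {clear(c), clear(d), inpos(e,e), inpos(f,d), linked(f)}
2. push(d,e)  →  {clear(c), clear(d), inpos(e,d), inpos(f,d), linked(e), linked(f)}

push(d,f); push(d,e)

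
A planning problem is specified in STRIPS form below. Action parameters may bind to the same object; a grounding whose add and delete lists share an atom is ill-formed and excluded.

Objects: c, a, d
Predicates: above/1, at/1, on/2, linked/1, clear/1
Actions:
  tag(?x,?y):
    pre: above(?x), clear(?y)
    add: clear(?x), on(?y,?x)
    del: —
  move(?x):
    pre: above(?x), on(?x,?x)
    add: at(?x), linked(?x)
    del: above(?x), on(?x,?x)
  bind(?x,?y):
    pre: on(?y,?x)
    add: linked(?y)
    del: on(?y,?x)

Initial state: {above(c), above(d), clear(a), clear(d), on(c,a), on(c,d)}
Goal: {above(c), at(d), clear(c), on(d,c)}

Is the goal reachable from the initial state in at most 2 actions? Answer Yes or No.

No

1. tag(c,d)  →  {above(c), above(d), clear(a), clear(c), clear(d), on(c,a), on(c,d), on(d,c)}
2. tag(d,d)  →  {above(c), above(d), clear(a), clear(c), clear(d), on(c,a), on(c,d), on(d,c), on(d,d)}
3. move(d)  →  {above(c), at(d), clear(a), clear(c), clear(d), linked(d), on(c,a), on(c,d), on(d,c)}
optimal plan length = 3; 3 > 2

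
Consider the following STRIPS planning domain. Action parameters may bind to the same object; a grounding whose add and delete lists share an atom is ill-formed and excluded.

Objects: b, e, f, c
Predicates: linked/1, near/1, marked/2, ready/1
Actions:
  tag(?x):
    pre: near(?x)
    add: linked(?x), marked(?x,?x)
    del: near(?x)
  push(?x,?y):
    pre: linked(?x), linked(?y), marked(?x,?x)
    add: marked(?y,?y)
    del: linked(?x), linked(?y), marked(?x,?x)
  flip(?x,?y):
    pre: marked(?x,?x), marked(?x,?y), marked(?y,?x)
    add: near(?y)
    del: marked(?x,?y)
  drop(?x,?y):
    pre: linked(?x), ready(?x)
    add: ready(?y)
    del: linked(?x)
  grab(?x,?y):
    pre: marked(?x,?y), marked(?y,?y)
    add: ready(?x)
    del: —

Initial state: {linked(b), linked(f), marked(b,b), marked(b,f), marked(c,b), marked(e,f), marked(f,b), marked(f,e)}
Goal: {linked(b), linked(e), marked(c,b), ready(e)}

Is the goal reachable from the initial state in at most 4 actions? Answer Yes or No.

1. flip(b,f)  →  {linked(b), linked(f), marked(b,b), marked(c,b), marked(e,f), marked(f,b), marked(f,e), near(f)}
2. tag(f)  →  {linked(b), linked(f), marked(b,b), marked(c,b), marked(e,f), marked(f,b), marked(f,e), marked(f,f)}
3. flip(f,e)  →  {linked(b), linked(f), marked(b,b), marked(c,b), marked(e,f), marked(f,b), marked(f,f), near(e)}
4. tag(e)  →  {linked(b), linked(e), linked(f), marked(b,b), marked(c,b), marked(e,e), marked(e,f), marked(f,b), marked(f,f)}
5. grab(e,e)  →  {linked(b), linked(e), linked(f), marked(b,b), marked(c,b), marked(e,e), marked(e,f), marked(f,b), marked(f,f), ready(e)}
optimal plan length = 5; 5 > 4

No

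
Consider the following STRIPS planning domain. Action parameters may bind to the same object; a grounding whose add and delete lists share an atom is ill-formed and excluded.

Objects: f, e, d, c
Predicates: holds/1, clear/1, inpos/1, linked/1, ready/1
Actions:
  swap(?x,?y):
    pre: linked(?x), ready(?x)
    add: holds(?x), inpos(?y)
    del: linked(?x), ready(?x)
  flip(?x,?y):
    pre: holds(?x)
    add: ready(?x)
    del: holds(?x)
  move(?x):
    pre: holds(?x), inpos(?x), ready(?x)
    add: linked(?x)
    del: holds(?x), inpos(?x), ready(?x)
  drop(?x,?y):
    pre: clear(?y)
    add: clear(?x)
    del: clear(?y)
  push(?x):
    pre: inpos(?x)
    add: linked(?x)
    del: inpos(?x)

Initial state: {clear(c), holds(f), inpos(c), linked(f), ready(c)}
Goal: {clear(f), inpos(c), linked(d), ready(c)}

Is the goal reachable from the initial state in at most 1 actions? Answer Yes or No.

No

1. flip(f,f)  →  {clear(c), inpos(c), linked(f), ready(c), ready(f)}
2. swap(f,d)  →  {clear(c), holds(f), inpos(c), inpos(d), ready(c)}
3. drop(f,c)  →  {clear(f), holds(f), inpos(c), inpos(d), ready(c)}
4. push(d)  →  {clear(f), holds(f), inpos(c), linked(d), ready(c)}
optimal plan length = 4; 4 > 1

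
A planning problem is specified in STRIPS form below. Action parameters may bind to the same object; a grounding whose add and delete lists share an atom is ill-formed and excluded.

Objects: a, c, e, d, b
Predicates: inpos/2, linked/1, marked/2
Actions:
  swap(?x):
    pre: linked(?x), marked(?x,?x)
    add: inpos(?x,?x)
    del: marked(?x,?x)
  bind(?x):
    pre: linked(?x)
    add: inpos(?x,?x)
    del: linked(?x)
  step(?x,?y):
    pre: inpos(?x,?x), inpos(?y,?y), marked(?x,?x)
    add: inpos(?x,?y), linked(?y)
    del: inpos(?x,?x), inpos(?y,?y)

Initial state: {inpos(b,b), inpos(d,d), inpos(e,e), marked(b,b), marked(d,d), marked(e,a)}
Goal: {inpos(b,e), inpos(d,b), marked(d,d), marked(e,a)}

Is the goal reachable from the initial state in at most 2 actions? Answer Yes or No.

No

1. step(d,b)  →  {inpos(d,b), inpos(e,e), linked(b), marked(b,b), marked(d,d), marked(e,a)}
2. bind(b)  →  {inpos(b,b), inpos(d,b), inpos(e,e), marked(b,b), marked(d,d), marked(e,a)}
3. step(b,e)  →  {inpos(b,e), inpos(d,b), linked(e), marked(b,b), marked(d,d), marked(e,a)}
optimal plan length = 3; 3 > 2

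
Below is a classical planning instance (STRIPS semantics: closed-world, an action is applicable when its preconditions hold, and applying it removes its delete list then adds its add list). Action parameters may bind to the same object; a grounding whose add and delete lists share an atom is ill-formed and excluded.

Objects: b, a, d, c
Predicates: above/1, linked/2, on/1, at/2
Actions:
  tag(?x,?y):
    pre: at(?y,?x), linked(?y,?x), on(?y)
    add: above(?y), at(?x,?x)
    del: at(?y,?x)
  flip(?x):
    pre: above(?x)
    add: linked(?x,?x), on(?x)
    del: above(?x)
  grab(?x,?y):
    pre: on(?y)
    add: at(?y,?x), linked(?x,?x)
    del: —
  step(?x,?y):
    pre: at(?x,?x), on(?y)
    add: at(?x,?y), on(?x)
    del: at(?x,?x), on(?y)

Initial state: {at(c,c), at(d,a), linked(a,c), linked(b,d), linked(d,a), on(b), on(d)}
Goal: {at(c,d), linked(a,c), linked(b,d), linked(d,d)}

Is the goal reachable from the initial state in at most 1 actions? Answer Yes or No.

1. grab(d,b)  →  {at(b,d), at(c,c), at(d,a), linked(a,c), linked(b,d), linked(d,a), linked(d,d), on(b), on(d)}
2. step(c,d)  →  {at(b,d), at(c,d), at(d,a), linked(a,c), linked(b,d), linked(d,a), linked(d,d), on(b), on(c)}
optimal plan length = 2; 2 > 1

No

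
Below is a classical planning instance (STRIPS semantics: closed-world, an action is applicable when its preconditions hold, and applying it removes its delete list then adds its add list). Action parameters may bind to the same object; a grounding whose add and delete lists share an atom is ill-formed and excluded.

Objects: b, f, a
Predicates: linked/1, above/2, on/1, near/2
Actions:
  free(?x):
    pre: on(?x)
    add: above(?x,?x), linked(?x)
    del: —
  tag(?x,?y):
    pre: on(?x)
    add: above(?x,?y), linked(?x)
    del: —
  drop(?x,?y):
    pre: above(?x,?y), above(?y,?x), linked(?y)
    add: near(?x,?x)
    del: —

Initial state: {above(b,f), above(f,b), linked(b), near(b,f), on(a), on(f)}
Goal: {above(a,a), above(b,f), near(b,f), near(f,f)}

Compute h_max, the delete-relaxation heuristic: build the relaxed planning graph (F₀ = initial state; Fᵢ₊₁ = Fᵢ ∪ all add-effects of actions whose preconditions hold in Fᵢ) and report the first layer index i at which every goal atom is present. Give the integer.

F0 = init (6 atoms)
F1 = F0 ∪ {above(a,a), above(a,b), above(a,f), above(f,a), above(f,f), linked(a), linked(f), near(f,f)}  (14 atoms)
goal ⊆ F1  ⇒  h_max = 1

1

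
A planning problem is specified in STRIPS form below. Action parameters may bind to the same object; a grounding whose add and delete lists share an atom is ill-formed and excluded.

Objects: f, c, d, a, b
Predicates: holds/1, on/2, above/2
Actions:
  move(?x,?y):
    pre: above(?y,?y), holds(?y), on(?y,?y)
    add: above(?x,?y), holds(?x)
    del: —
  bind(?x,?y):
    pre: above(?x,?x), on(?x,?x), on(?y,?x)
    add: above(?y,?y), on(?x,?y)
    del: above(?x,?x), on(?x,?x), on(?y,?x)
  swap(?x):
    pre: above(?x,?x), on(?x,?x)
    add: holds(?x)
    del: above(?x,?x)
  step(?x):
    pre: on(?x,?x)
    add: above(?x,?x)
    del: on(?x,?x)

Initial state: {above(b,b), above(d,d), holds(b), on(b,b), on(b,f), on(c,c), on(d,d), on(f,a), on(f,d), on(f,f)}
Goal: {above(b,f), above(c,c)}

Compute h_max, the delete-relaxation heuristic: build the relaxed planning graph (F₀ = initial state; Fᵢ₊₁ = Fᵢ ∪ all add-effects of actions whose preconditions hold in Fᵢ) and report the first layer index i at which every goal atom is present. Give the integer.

2

F0 = init (10 atoms)
F1 = F0 ∪ {above(a,b), above(c,b), above(c,c), above(d,b), above(f,b), above(f,f), holds(a), holds(c), holds(d), holds(f), on(d,f)}  (21 atoms)
F2 = F1 ∪ {above(a,c), above(a,d), above(a,f), above(b,c), above(b,d), above(b,f), above(c,d), above(c,f), above(d,c), above(d,f), above(f,c), above(f,d), on(f,b)}  (34 atoms)
goal ⊆ F2  ⇒  h_max = 2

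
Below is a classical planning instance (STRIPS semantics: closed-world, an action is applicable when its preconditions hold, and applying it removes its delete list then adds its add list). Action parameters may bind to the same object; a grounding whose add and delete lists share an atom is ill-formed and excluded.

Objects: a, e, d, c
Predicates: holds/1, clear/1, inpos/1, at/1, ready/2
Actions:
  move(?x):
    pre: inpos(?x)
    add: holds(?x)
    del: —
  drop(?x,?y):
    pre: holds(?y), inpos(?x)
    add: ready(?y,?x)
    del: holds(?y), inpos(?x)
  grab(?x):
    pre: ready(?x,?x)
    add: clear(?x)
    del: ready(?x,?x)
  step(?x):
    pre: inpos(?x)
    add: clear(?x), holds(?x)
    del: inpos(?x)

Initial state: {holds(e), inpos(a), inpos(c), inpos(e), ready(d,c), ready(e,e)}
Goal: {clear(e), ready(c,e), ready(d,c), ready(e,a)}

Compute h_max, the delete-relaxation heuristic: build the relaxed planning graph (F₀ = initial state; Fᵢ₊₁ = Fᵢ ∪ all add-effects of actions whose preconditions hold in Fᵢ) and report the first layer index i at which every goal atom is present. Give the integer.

2

F0 = init (6 atoms)
F1 = F0 ∪ {clear(a), clear(c), clear(e), holds(a), holds(c), ready(e,a), ready(e,c)}  (13 atoms)
F2 = F1 ∪ {ready(a,a), ready(a,c), ready(a,e), ready(c,a), ready(c,c), ready(c,e)}  (19 atoms)
goal ⊆ F2  ⇒  h_max = 2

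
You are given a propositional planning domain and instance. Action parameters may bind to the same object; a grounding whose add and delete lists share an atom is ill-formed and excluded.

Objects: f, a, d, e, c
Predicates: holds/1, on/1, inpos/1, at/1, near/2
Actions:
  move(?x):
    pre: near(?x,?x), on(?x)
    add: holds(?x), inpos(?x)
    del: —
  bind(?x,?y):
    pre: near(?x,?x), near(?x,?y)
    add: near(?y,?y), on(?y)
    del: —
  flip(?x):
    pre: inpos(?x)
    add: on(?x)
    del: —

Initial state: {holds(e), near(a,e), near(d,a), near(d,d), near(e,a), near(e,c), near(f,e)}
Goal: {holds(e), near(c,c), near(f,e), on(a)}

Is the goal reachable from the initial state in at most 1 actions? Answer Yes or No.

1. bind(d,a)  →  {holds(e), near(a,a), near(a,e), near(d,a), near(d,d), near(e,a), near(e,c), near(f,e), on(a)}
2. bind(a,e)  →  {holds(e), near(a,a), near(a,e), near(d,a), near(d,d), near(e,a), near(e,c), near(e,e), near(f,e), on(a), on(e)}
3. bind(e,c)  →  {holds(e), near(a,a), near(a,e), near(c,c), near(d,a), near(d,d), near(e,a), near(e,c), near(e,e), near(f,e), on(a), on(c), on(e)}
optimal plan length = 3; 3 > 1

No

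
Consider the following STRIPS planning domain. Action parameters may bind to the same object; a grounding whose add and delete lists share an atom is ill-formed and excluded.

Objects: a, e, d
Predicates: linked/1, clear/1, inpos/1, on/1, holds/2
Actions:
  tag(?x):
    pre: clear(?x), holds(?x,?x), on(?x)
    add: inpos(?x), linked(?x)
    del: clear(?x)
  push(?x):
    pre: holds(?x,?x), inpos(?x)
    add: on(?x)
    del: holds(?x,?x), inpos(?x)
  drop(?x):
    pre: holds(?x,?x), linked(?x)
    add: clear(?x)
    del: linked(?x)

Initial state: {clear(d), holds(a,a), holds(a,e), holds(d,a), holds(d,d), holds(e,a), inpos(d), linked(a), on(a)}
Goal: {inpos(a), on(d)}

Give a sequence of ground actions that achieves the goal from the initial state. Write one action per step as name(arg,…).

1. push(d)  →  {clear(d), holds(a,a), holds(a,e), holds(d,a), holds(e,a), linked(a), on(a), on(d)}
2. drop(a)  →  {clear(a), clear(d), holds(a,a), holds(a,e), holds(d,a), holds(e,a), on(a), on(d)}
3. tag(a)  →  {clear(d), holds(a,a), holds(a,e), holds(d,a), holds(e,a), inpos(a), linked(a), on(a), on(d)}

push(d); drop(a); tag(a)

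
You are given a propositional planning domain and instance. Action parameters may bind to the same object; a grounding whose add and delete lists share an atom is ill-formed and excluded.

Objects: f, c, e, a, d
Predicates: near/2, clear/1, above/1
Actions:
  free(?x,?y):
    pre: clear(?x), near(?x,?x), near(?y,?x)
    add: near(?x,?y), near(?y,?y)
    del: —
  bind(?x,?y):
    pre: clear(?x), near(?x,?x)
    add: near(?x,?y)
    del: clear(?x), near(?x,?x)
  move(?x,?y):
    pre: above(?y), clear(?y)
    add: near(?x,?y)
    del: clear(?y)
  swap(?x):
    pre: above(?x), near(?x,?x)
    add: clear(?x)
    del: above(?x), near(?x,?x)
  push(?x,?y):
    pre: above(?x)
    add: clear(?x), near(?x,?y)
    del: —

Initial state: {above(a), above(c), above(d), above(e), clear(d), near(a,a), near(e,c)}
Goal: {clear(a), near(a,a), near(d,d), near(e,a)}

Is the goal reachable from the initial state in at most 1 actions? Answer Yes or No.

No

1. move(d,d)  →  {above(a), above(c), above(d), above(e), near(a,a), near(d,d), near(e,c)}
2. push(e,a)  →  {above(a), above(c), above(d), above(e), clear(e), near(a,a), near(d,d), near(e,a), near(e,c)}
3. push(a,f)  →  {above(a), above(c), above(d), above(e), clear(a), clear(e), near(a,a), near(a,f), near(d,d), near(e,a), near(e,c)}
optimal plan length = 3; 3 > 1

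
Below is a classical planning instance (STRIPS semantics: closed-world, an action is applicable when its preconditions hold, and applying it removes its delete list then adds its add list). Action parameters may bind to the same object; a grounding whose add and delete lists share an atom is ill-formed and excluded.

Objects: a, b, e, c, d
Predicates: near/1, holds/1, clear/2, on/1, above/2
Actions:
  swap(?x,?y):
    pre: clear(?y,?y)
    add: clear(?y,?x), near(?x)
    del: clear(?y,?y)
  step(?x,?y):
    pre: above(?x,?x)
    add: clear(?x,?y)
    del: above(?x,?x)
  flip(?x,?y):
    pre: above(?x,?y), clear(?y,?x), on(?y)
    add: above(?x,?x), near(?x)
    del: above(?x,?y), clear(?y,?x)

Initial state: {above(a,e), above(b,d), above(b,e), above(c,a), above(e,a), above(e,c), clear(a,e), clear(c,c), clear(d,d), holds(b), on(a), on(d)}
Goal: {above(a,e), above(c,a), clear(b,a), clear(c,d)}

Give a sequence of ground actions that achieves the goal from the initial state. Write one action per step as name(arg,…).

swap(b,d); swap(d,c); flip(b,d); step(b,a)

1. swap(b,d)  →  {above(a,e), above(b,d), above(b,e), above(c,a), above(e,a), above(e,c), clear(a,e), clear(c,c), clear(d,b), holds(b), near(b), on(a), on(d)}
2. swap(d,c)  →  {above(a,e), above(b,d), above(b,e), above(c,a), above(e,a), above(e,c), clear(a,e), clear(c,d), clear(d,b), holds(b), near(b), near(d), on(a), on(d)}
3. flip(b,d)  →  {above(a,e), above(b,b), above(b,e), above(c,a), above(e,a), above(e,c), clear(a,e), clear(c,d), holds(b), near(b), near(d), on(a), on(d)}
4. step(b,a)  →  {above(a,e), above(b,e), above(c,a), above(e,a), above(e,c), clear(a,e), clear(b,a), clear(c,d), holds(b), near(b), near(d), on(a), on(d)}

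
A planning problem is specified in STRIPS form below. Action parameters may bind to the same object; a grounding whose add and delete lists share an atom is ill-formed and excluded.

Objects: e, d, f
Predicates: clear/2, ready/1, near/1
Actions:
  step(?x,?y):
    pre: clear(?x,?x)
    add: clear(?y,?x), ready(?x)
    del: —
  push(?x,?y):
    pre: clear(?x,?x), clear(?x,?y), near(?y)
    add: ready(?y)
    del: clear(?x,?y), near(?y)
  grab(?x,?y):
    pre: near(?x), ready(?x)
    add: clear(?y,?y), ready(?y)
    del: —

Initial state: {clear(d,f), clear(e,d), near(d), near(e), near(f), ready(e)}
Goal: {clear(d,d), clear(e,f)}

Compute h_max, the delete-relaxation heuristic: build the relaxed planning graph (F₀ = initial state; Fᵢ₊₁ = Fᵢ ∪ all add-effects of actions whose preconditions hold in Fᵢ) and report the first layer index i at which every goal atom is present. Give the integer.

2

F0 = init (6 atoms)
F1 = F0 ∪ {clear(d,d), clear(e,e), clear(f,f), ready(d), ready(f)}  (11 atoms)
F2 = F1 ∪ {clear(d,e), clear(e,f), clear(f,d), clear(f,e)}  (15 atoms)
goal ⊆ F2  ⇒  h_max = 2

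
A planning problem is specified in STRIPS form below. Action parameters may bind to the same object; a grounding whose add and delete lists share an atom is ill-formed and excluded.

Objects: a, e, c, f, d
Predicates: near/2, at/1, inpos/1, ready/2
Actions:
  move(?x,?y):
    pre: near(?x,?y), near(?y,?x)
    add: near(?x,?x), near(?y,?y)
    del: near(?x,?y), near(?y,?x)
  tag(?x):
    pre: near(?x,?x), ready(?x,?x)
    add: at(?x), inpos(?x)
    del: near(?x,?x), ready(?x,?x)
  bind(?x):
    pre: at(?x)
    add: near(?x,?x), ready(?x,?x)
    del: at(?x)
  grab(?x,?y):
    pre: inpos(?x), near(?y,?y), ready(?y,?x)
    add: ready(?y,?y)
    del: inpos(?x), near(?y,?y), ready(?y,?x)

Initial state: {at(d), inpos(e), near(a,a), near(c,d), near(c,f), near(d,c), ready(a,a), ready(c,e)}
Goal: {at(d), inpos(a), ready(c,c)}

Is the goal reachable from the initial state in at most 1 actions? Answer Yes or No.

1. move(c,d)  →  {at(d), inpos(e), near(a,a), near(c,c), near(c,f), near(d,d), ready(a,a), ready(c,e)}
2. tag(a)  →  {at(a), at(d), inpos(a), inpos(e), near(c,c), near(c,f), near(d,d), ready(c,e)}
3. grab(e,c)  →  {at(a), at(d), inpos(a), near(c,f), near(d,d), ready(c,c)}
optimal plan length = 3; 3 > 1

No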